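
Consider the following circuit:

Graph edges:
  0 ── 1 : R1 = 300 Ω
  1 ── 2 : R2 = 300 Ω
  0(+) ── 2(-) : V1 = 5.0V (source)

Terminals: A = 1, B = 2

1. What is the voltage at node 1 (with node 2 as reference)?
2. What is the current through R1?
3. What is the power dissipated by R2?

Nodal analysis, taking node 2 as the 0 V reference.
Source V1 fixes V_0 = 5 V.
KCL at each unknown node (sum of currents leaving = 0; resistances in Ω):
  Node 1: (V_1 - 5)/300 + (V_1 - 0)/300 = 0
Collecting terms: 0.006667 × V_1 = 0.01667  =>  V_1 = 2.5 V
Part 1:
  Read off the nodal solution: V_1 = 2.5 V
Part 2:
  I_R1 = (V_0 - V_1)/R1 = (5 - 2.5)/300 = 0.008333 A
  Magnitude: I_R1 = 0.008333 A
Part 3:
  I_R2 = (V_1 - V_2)/R2 = (2.5 - 0)/300 = 0.008333 A
  P_R2 = I_R2² × R2 = (0.008333)² × 300 = 0.02083 W

Final answers:
1. V_1 = 2.5 V
2. I_R1 = 0.008333 A
3. P_R2 = 0.02083 W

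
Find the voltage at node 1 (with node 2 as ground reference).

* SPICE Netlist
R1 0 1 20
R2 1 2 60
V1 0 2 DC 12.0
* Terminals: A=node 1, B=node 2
Nodal analysis, taking node 2 as the 0 V reference.
Source V1 fixes V_0 = 12 V.
KCL at each unknown node (sum of currents leaving = 0; resistances in Ω):
  Node 1: (V_1 - 12)/20 + (V_1 - 0)/60 = 0
Collecting terms: 0.06667 × V_1 = 0.6  =>  V_1 = 9 V
The requested potential is V_1 = 9 V.

Final answer: V_1 = 9 V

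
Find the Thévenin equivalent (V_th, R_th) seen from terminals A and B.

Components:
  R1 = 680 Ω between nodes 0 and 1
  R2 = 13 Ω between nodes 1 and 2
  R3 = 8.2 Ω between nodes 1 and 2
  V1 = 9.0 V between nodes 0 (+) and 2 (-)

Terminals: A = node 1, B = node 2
Step 1 — V_th is the open-circuit voltage V_A - V_B (nothing connected across the terminals).
Nodal analysis, taking node 2 as the 0 V reference.
Source V1 fixes V_0 = 9 V.
KCL at each unknown node (sum of currents leaving = 0; resistances in Ω):
  Node 1: (V_1 - 9)/680 + (V_1 - 0)/13 + (V_1 - 0)/8.2 = 0
Collecting terms: 0.2003 × V_1 = 0.01324  =>  V_1 = 0.06606 V
V_th = V_1 - V_2 = 0.06606 - 0 = 0.06606 V
Step 2 — R_th: zero the source — replace V1 by a short circuit (node 2 merges into node 0) — and find the resistance seen between A (node 1) and B (node 0).
Reduce the network between node 1 (A) and node 0 (B) by series/parallel combination:
  Rp1 = R1 ‖ R2 ‖ R3 (parallel, all between nodes 0 and 1) = 1/(1/680 + 1/13 + 1/8.2) = 4.991 Ω
R_th = 4.991 Ω

Final answer: V_th = 0.06606 V, R_th = 4.991 Ω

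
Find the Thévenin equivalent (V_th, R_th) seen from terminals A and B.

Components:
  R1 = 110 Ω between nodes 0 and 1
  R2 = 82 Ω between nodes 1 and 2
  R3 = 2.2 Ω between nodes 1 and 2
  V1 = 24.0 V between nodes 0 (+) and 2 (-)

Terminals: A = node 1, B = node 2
Step 1 — V_th is the open-circuit voltage V_A - V_B (nothing connected across the terminals).
Nodal analysis, taking node 2 as the 0 V reference.
Source V1 fixes V_0 = 24 V.
KCL at each unknown node (sum of currents leaving = 0; resistances in Ω):
  Node 1: (V_1 - 24)/110 + (V_1 - 0)/82 + (V_1 - 0)/2.2 = 0
Collecting terms: 0.4758 × V_1 = 0.2182  =>  V_1 = 0.4585 V
V_th = V_1 - V_2 = 0.4585 - 0 = 0.4585 V
Step 2 — R_th: zero the source — replace V1 by a short circuit (node 2 merges into node 0) — and find the resistance seen between A (node 1) and B (node 0).
Reduce the network between node 1 (A) and node 0 (B) by series/parallel combination:
  Rp1 = R1 ‖ R2 ‖ R3 (parallel, all between nodes 0 and 1) = 1/(1/110 + 1/82 + 1/2.2) = 2.102 Ω
R_th = 2.102 Ω

Final answer: V_th = 0.4585 V, R_th = 2.102 Ω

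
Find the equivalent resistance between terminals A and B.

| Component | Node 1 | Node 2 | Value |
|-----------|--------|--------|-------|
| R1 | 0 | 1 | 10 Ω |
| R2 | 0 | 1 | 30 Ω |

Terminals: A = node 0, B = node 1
Reduce the network between node 0 (A) and node 1 (B) by series/parallel combination:
  Rp1 = R1 ‖ R2 (parallel, both between nodes 0 and 1) = 1/(1/10 + 1/30) = 7.5 Ω
R_eq = 7.5 Ω

Final answer: 7.5 Ω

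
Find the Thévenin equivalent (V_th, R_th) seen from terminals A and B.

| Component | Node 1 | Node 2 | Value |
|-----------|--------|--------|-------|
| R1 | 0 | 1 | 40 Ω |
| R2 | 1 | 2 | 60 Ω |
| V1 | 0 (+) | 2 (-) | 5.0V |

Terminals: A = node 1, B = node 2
Step 1 — V_th is the open-circuit voltage V_A - V_B (nothing connected across the terminals).
Nodal analysis, taking node 2 as the 0 V reference.
Source V1 fixes V_0 = 5 V.
KCL at each unknown node (sum of currents leaving = 0; resistances in Ω):
  Node 1: (V_1 - 5)/40 + (V_1 - 0)/60 = 0
Collecting terms: 0.04167 × V_1 = 0.125  =>  V_1 = 3 V
V_th = V_1 - V_2 = 3 - 0 = 3 V
Step 2 — R_th: zero the source — replace V1 by a short circuit (node 2 merges into node 0) — and find the resistance seen between A (node 1) and B (node 0).
Reduce the network between node 1 (A) and node 0 (B) by series/parallel combination:
  Rp1 = R1 ‖ R2 (parallel, both between nodes 0 and 1) = 1/(1/40 + 1/60) = 24 Ω
R_th = 24 Ω

Final answer: V_th = 3 V, R_th = 24 Ω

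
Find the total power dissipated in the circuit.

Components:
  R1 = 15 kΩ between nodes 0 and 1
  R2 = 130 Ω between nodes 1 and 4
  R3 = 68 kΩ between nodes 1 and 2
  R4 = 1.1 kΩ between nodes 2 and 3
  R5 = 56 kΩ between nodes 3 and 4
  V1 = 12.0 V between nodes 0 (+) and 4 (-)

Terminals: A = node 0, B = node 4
Nodal analysis, taking node 4 as the 0 V reference.
Source V1 fixes V_0 = 12 V.
KCL at each unknown node (sum of currents leaving = 0; resistances in Ω):
  Node 1: (V_1 - 12)/15000 + (V_1 - 0)/130 + (V_1 - V_2)/68000 = 0
  Node 2: (V_2 - V_1)/68000 + (V_2 - V_3)/1100 = 0
  Node 3: (V_3 - V_2)/1100 + (V_3 - 0)/56000 = 0
Collecting terms (coefficients in siemens):
  0.007774·V_1 - 0.00001471·V_2 = 0.0008
  0.0009238·V_2 - 0.00001471·V_1 - 0.0009091·V_3 = 0
  0.0009269·V_3 - 0.0009091·V_2 = 0
Solving these 3 simultaneous equations (Gaussian elimination) gives:
  V_1 = 0.103 V, V_2 = 0.04701 V, V_3 = 0.04611 V
Power in each resistor, P = (ΔV)²/R:
  P_R1 = (12 - 0.103)²/15000 = 0.009436 W
  P_R2 = (0.103 - 0)²/130 = 0.00008161 W
  P_R3 = (0.103 - 0.04701)²/68000 = 0.0000000461 W
  P_R4 = (0.04701 - 0.04611)²/1100 = 0.0000000007457 W
  P_R5 = (0.04611 - 0)²/56000 = 0.00000003796 W
P_total = P_R1 + P_R2 + P_R3 + P_R4 + P_R5 = 0.009518 W

Final answer: 0.009518 W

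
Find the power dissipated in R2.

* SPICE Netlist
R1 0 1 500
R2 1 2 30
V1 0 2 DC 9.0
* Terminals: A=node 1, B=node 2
Nodal analysis, taking node 2 as the 0 V reference.
Source V1 fixes V_0 = 9 V.
KCL at each unknown node (sum of currents leaving = 0; resistances in Ω):
  Node 1: (V_1 - 9)/500 + (V_1 - 0)/30 = 0
Collecting terms: 0.03533 × V_1 = 0.018  =>  V_1 = 0.5094 V
I_R2 = (V_1 - V_2)/R2 = (0.5094 - 0)/30 = 0.01698 A
P_R2 = I_R2² × R2 = (0.01698)² × 30 = 0.008651 W

Final answer: 0.008651 W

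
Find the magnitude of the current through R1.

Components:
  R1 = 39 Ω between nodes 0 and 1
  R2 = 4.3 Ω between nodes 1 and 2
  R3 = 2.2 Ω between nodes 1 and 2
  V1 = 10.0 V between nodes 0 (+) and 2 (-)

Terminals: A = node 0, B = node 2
Nodal analysis, taking node 2 as the 0 V reference.
Source V1 fixes V_0 = 10 V.
KCL at each unknown node (sum of currents leaving = 0; resistances in Ω):
  Node 1: (V_1 - 10)/39 + (V_1 - 0)/4.3 + (V_1 - 0)/2.2 = 0
Collecting terms: 0.7127 × V_1 = 0.2564  =>  V_1 = 0.3598 V
I_R1 = (V_0 - V_1)/R1 = (10 - 0.3598)/39 = 0.2472 A
|I_R1| = 0.2472 A

Final answer: |I_R1| = 0.2472 A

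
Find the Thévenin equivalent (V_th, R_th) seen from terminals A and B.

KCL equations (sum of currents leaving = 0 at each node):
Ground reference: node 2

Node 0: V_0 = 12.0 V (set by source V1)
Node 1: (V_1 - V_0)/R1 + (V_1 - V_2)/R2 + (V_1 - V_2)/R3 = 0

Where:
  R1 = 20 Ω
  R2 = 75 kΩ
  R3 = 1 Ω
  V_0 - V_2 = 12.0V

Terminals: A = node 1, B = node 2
Step 1 — V_th is the open-circuit voltage V_A - V_B (nothing connected across the terminals).
Nodal analysis, taking node 2 as the 0 V reference.
Source V1 fixes V_0 = 12 V.
KCL at each unknown node (sum of currents leaving = 0; resistances in Ω):
  Node 1: (V_1 - 12)/20 + (V_1 - 0)/75000 + (V_1 - 0)/1 = 0
Collecting terms: 1.05 × V_1 = 0.6  =>  V_1 = 0.5714 V
V_th = V_1 - V_2 = 0.5714 - 0 = 0.5714 V
Step 2 — R_th: zero the source — replace V1 by a short circuit (node 2 merges into node 0) — and find the resistance seen between A (node 1) and B (node 0).
Reduce the network between node 1 (A) and node 0 (B) by series/parallel combination:
  Rp1 = R1 ‖ R2 ‖ R3 (parallel, all between nodes 0 and 1) = 1/(1/20 + 1/75000 + 1/1) = 0.9524 Ω
R_th = 0.9524 Ω

Final answer: V_th = 0.5714 V, R_th = 0.9524 Ω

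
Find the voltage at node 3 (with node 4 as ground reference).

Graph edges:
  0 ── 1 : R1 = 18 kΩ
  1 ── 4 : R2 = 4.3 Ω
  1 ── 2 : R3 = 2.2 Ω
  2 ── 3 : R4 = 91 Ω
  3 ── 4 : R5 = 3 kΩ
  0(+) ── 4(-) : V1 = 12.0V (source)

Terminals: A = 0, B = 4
Nodal analysis, taking node 4 as the 0 V reference.
Source V1 fixes V_0 = 12 V.
KCL at each unknown node (sum of currents leaving = 0; resistances in Ω):
  Node 1: (V_1 - 12)/18000 + (V_1 - 0)/4.3 + (V_1 - V_2)/2.2 = 0
  Node 2: (V_2 - V_1)/2.2 + (V_2 - V_3)/91 = 0
  Node 3: (V_3 - V_2)/91 + (V_3 - 0)/3000 = 0
Collecting terms (coefficients in siemens):
  0.6872·V_1 - 0.4545·V_2 = 0.0006667
  0.4655·V_2 - 0.4545·V_1 - 0.01099·V_3 = 0
  0.01132·V_3 - 0.01099·V_2 = 0
Solving these 3 simultaneous equations (Gaussian elimination) gives:
  V_1 = 0.002862 V, V_2 = 0.00286 V, V_3 = 0.002776 V
The requested potential is V_3 = 0.002776 V.

Final answer: V_3 = 0.002776 V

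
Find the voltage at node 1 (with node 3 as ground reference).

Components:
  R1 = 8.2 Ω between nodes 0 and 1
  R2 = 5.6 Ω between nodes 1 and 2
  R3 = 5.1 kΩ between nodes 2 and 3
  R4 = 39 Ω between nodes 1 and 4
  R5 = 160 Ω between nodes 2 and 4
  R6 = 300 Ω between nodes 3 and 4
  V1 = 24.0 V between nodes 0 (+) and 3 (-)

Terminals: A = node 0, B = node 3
Nodal analysis, taking node 3 as the 0 V reference.
Source V1 fixes V_0 = 24 V.
KCL at each unknown node (sum of currents leaving = 0; resistances in Ω):
  Node 1: (V_1 - 24)/8.2 + (V_1 - V_2)/5.6 + (V_1 - V_4)/39 = 0
  Node 2: (V_2 - V_1)/5.6 + (V_2 - 0)/5100 + (V_2 - V_4)/160 = 0
  Node 4: (V_4 - V_1)/39 + (V_4 - V_2)/160 + (V_4 - 0)/300 = 0
Collecting terms (coefficients in siemens):
  0.3262·V_1 - 0.1786·V_2 - 0.02564·V_4 = 2.927
  0.185·V_2 - 0.1786·V_1 - 0.00625·V_4 = 0
  0.03522·V_4 - 0.02564·V_1 - 0.00625·V_2 = 0
Solving these 3 simultaneous equations (Gaussian elimination) gives:
  V_1 = 23.38 V, V_2 = 23.28 V, V_4 = 21.15 V
The requested potential is V_1 = 23.38 V.

Final answer: V_1 = 23.38 V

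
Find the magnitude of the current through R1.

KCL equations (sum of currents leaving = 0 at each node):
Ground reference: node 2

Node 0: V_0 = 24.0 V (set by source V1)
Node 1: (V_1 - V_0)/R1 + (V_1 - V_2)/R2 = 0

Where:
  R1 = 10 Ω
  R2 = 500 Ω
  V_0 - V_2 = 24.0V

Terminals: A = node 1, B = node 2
Nodal analysis, taking node 2 as the 0 V reference.
Source V1 fixes V_0 = 24 V.
KCL at each unknown node (sum of currents leaving = 0; resistances in Ω):
  Node 1: (V_1 - 24)/10 + (V_1 - 0)/500 = 0
Collecting terms: 0.102 × V_1 = 2.4  =>  V_1 = 23.53 V
I_R1 = (V_0 - V_1)/R1 = (24 - 23.53)/10 = 0.04706 A
|I_R1| = 0.04706 A

Final answer: |I_R1| = 0.04706 A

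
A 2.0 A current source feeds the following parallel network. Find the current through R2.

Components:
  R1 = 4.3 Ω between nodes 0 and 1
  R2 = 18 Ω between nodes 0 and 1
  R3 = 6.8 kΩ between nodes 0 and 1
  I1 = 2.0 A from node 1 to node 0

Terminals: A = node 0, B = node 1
All resistors sit directly between nodes 0 and 1, so they are in parallel and share one voltage V; the full source current 2 A splits among them.
1/R_par = 1/4.3 + 1/18 + 1/6800 = 0.2883 S  =>  R_par = 3.469 Ω
V = I × R_par = 2 × 3.469 = 6.938 V
I_R2 = V/R2 = 6.938/18 = 0.3855 A

Final answer: 0.3855 A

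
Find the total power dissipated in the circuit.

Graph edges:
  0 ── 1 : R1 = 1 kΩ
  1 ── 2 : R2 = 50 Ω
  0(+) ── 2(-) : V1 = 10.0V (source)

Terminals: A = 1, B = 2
Nodal analysis, taking node 2 as the 0 V reference.
Source V1 fixes V_0 = 10 V.
KCL at each unknown node (sum of currents leaving = 0; resistances in Ω):
  Node 1: (V_1 - 10)/1000 + (V_1 - 0)/50 = 0
Collecting terms: 0.021 × V_1 = 0.01  =>  V_1 = 0.4762 V
Power in each resistor, P = (ΔV)²/R:
  P_R1 = (10 - 0.4762)²/1000 = 0.0907 W
  P_R2 = (0.4762 - 0)²/50 = 0.004535 W
P_total = P_R1 + P_R2 = 0.09524 W

Final answer: 0.09524 W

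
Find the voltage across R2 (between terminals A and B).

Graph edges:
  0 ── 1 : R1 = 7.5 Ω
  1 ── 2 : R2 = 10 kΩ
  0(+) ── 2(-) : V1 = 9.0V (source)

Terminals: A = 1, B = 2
R1 and R2 are in series across V1 (node 0 → node 1 → node 2), and the output A–B is taken across R2, so this is a voltage divider.
Series current: I = V1/(R1 + R2) = 9/(7.5 + 10000) = 9/10010 = 0.0008993 A
V_R2 = I × R2 = V1 × R2/(R1 + R2) = 9 × 10000/10010 = 8.993 V

Final answer: 8.993 V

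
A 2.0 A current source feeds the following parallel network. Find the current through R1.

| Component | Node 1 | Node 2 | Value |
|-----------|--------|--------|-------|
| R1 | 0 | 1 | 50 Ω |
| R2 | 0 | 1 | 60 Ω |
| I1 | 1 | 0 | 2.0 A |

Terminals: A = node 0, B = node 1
All resistors sit directly between nodes 0 and 1, so they are in parallel and share one voltage V; the full source current 2 A splits among them.
1/R_par = 1/50 + 1/60 = 0.03667 S  =>  R_par = 27.27 Ω
V = I × R_par = 2 × 27.27 = 54.55 V
I_R1 = V/R1 = 54.55/50 = 1.091 A

Final answer: 1.091 A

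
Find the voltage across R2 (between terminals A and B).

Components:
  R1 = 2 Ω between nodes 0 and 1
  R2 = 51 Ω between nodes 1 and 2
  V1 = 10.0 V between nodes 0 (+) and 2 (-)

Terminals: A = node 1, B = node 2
R1 and R2 are in series across V1 (node 0 → node 1 → node 2), and the output A–B is taken across R2, so this is a voltage divider.
Series current: I = V1/(R1 + R2) = 10/(2 + 51) = 10/53 = 0.1887 A
V_R2 = I × R2 = V1 × R2/(R1 + R2) = 10 × 51/53 = 9.623 V

Final answer: 9.623 V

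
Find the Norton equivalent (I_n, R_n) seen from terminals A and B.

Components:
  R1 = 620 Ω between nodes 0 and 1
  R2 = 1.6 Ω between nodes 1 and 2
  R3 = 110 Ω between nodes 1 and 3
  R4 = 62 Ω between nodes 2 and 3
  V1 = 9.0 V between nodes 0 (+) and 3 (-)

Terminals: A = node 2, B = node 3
Find the Thévenin equivalent first; then I_n = V_th/R_th and R_n = R_th.
Step 1 — V_th is the open-circuit voltage V_A - V_B (nothing connected across the terminals).
Nodal analysis, taking node 3 as the 0 V reference.
Source V1 fixes V_0 = 9 V.
KCL at each unknown node (sum of currents leaving = 0; resistances in Ω):
  Node 1: (V_1 - 9)/620 + (V_1 - V_2)/1.6 + (V_1 - 0)/110 = 0
  Node 2: (V_2 - V_1)/1.6 + (V_2 - 0)/62 = 0
Collecting terms (coefficients in siemens):
  0.6357·V_1 - 0.625·V_2 = 0.01452
  0.6411·V_2 - 0.625·V_1 = 0
Determinant D = (0.6357)(0.6411) - (-0.625)(-0.625) = 0.01694
V_1 = [(0.01452)(0.6411) - (-0.625)(0)]/D = 0.5493 V
V_2 = [(0.6357)(0) - (0.01452)(-0.625)]/D = 0.5355 V
V_th = V_2 - V_3 = 0.5355 - 0 = 0.5355 V
Step 2 — R_th: zero the source — replace V1 by a short circuit (node 3 merges into node 0) — and find the resistance seen between A (node 2) and B (node 0).
Reduce the network between node 2 (A) and node 0 (B) by series/parallel combination:
  Rp1 = R1 ‖ R3 (parallel, both between nodes 0 and 1) = 1/(1/620 + 1/110) = 93.42 Ω
  Rs1 = R2 + Rp1 (series, joined only at node 1) = 1.6 + 93.42 = 95.02 Ω
  Rp2 = R4 ‖ Rs1 (parallel, both between nodes 0 and 2) = 1/(1/62 + 1/95.02) = 37.52 Ω
R_th = 37.52 Ω
I_n = V_th/R_th = 0.5355/37.52 = 0.01427 A, and R_n = R_th = 37.52 Ω

Final answer: I_n = 0.01427 A, R_n = 37.52 Ω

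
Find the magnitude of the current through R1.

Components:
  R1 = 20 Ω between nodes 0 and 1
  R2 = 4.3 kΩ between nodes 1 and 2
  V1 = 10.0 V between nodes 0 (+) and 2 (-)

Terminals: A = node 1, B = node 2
Nodal analysis, taking node 2 as the 0 V reference.
Source V1 fixes V_0 = 10 V.
KCL at each unknown node (sum of currents leaving = 0; resistances in Ω):
  Node 1: (V_1 - 10)/20 + (V_1 - 0)/4300 = 0
Collecting terms: 0.05023 × V_1 = 0.5  =>  V_1 = 9.954 V
I_R1 = (V_0 - V_1)/R1 = (10 - 9.954)/20 = 0.002315 A
|I_R1| = 0.002315 A

Final answer: |I_R1| = 0.002315 A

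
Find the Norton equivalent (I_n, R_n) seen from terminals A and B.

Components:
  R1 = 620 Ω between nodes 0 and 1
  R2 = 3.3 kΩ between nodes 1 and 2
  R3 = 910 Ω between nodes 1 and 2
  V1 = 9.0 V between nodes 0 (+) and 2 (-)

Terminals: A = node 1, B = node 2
Find the Thévenin equivalent first; then I_n = V_th/R_th and R_n = R_th.
Step 1 — V_th is the open-circuit voltage V_A - V_B (nothing connected across the terminals).
Nodal analysis, taking node 2 as the 0 V reference.
Source V1 fixes V_0 = 9 V.
KCL at each unknown node (sum of currents leaving = 0; resistances in Ω):
  Node 1: (V_1 - 9)/620 + (V_1 - 0)/3300 + (V_1 - 0)/910 = 0
Collecting terms: 0.003015 × V_1 = 0.01452  =>  V_1 = 4.815 V
V_th = V_1 - V_2 = 4.815 - 0 = 4.815 V
Step 2 — R_th: zero the source — replace V1 by a short circuit (node 2 merges into node 0) — and find the resistance seen between A (node 1) and B (node 0).
Reduce the network between node 1 (A) and node 0 (B) by series/parallel combination:
  Rp1 = R1 ‖ R2 ‖ R3 (parallel, all between nodes 0 and 1) = 1/(1/620 + 1/3300 + 1/910) = 331.7 Ω
R_th = 331.7 Ω
I_n = V_th/R_th = 4.815/331.7 = 0.01452 A, and R_n = R_th = 331.7 Ω

Final answer: I_n = 0.01452 A, R_n = 331.7 Ω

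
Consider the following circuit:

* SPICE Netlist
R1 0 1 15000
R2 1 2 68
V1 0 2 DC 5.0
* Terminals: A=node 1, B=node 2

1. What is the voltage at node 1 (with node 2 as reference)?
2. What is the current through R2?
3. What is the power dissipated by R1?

Nodal analysis, taking node 2 as the 0 V reference.
Source V1 fixes V_0 = 5 V.
KCL at each unknown node (sum of currents leaving = 0; resistances in Ω):
  Node 1: (V_1 - 5)/15000 + (V_1 - 0)/68 = 0
Collecting terms: 0.01477 × V_1 = 0.0003333  =>  V_1 = 0.02256 V
Part 1:
  Read off the nodal solution: V_1 = 0.02256 V
Part 2:
  I_R2 = (V_1 - V_2)/R2 = (0.02256 - 0)/68 = 0.0003318 A
  Magnitude: I_R2 = 0.0003318 A
Part 3:
  I_R1 = (V_0 - V_1)/R1 = (5 - 0.02256)/15000 = 0.0003318 A
  P_R1 = I_R1² × R1 = (0.0003318)² × 15000 = 0.001652 W

Final answers:
1. V_1 = 0.02256 V
2. I_R2 = 0.0003318 A
3. P_R1 = 0.001652 W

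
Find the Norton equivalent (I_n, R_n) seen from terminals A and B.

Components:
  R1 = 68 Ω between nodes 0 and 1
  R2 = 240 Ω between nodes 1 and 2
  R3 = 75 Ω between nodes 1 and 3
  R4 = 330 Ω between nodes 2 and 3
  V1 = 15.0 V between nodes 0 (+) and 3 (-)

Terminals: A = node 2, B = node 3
Find the Thévenin equivalent first; then I_n = V_th/R_th and R_n = R_th.
Step 1 — V_th is the open-circuit voltage V_A - V_B (nothing connected across the terminals).
Nodal analysis, taking node 3 as the 0 V reference.
Source V1 fixes V_0 = 15 V.
KCL at each unknown node (sum of currents leaving = 0; resistances in Ω):
  Node 1: (V_1 - 15)/68 + (V_1 - V_2)/240 + (V_1 - 0)/75 = 0
  Node 2: (V_2 - V_1)/240 + (V_2 - 0)/330 = 0
Collecting terms (coefficients in siemens):
  0.03221·V_1 - 0.004167·V_2 = 0.2206
  0.007197·V_2 - 0.004167·V_1 = 0
Determinant D = (0.03221)(0.007197) - (-0.004167)(-0.004167) = 0.0002144
V_1 = [(0.2206)(0.007197) - (-0.004167)(0)]/D = 7.404 V
V_2 = [(0.03221)(0) - (0.2206)(-0.004167)]/D = 4.286 V
V_th = V_2 - V_3 = 4.286 - 0 = 4.286 V
Step 2 — R_th: zero the source — replace V1 by a short circuit (node 3 merges into node 0) — and find the resistance seen between A (node 2) and B (node 0).
Reduce the network between node 2 (A) and node 0 (B) by series/parallel combination:
  Rp1 = R1 ‖ R3 (parallel, both between nodes 0 and 1) = 1/(1/68 + 1/75) = 35.66 Ω
  Rs1 = R2 + Rp1 (series, joined only at node 1) = 240 + 35.66 = 275.7 Ω
  Rp2 = R4 ‖ Rs1 (parallel, both between nodes 0 and 2) = 1/(1/330 + 1/275.7) = 150.2 Ω
R_th = 150.2 Ω
I_n = V_th/R_th = 4.286/150.2 = 0.02854 A, and R_n = R_th = 150.2 Ω

Final answer: I_n = 0.02854 A, R_n = 150.2 Ω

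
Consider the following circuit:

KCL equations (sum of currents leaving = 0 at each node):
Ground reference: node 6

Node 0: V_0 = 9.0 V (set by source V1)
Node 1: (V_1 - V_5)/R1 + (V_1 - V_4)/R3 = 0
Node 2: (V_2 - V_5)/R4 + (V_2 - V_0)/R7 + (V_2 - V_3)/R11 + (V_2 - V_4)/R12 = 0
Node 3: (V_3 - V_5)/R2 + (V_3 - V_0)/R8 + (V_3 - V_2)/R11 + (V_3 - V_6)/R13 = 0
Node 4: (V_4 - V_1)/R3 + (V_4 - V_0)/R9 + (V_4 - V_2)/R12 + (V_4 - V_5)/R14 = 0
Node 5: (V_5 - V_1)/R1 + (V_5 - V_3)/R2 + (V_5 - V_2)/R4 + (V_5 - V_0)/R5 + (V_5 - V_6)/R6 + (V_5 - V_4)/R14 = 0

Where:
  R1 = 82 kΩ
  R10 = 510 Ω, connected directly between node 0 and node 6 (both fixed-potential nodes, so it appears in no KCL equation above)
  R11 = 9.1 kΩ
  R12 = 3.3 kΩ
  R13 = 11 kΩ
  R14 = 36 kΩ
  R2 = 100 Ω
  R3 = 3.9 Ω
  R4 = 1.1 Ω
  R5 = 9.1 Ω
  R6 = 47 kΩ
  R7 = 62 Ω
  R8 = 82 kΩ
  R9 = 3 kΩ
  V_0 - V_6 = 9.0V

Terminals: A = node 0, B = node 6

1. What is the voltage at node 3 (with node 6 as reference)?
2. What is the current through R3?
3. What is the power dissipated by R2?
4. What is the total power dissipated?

Nodal analysis, taking node 6 as the 0 V reference.
Source V1 fixes V_0 = 9 V.
KCL at each unknown node (sum of currents leaving = 0; resistances in Ω):
  Node 1: (V_1 - V_5)/82000 + (V_1 - V_4)/3.9 = 0
  Node 2: (V_2 - V_5)/1.1 + (V_2 - 9)/62 + (V_2 - V_3)/9100 + (V_2 - V_4)/3300 = 0
  Node 3: (V_3 - V_5)/100 + (V_3 - 9)/82000 + (V_3 - V_2)/9100 + (V_3 - 0)/11000 = 0
  Node 4: (V_4 - V_1)/3.9 + (V_4 - 9)/3000 + (V_4 - V_2)/3300 + (V_4 - V_5)/36000 = 0
  Node 5: (V_5 - V_1)/82000 + (V_5 - V_3)/100 + (V_5 - V_2)/1.1 + (V_5 - 9)/9.1 + (V_5 - 0)/47000 + (V_5 - V_4)/36000 = 0
Collecting terms (coefficients in siemens):
  0.2564·V_1 - 0.2564·V_4 - 0.0000122·V_5 = 0
  0.9256·V_2 - 0.0001099·V_3 - 0.000303·V_4 - 0.9091·V_5 = 0.1452
  0.01021·V_3 - 0.0001099·V_2 - 0.01·V_5 = 0.0001098
  0.2571·V_4 - 0.2564·V_1 - 0.000303·V_2 - 0.00002778·V_5 = 0.003
  1.029·V_5 - 0.0000122·V_1 - 0.9091·V_2 - 0.01·V_3 - 0.00002778·V_4 = 0.989
Solving these 5 simultaneous equations (Gaussian elimination) gives:
  V_1 = 8.996 V, V_2 = 8.992 V, V_3 = 8.912 V, V_4 = 8.996 V
  V_5 = 8.992 V
Part 1:
  Read off the nodal solution: V_3 = 8.912 V
Part 2:
  I_R3 = (V_1 - V_4)/R3 = (8.996 - 8.996)/3.9 = -0.00000004846 A
  Magnitude: I_R3 = 0.00000004846 A
Part 3:
  I_R2 = (V_3 - V_5)/R2 = (8.912 - 8.992)/100 = -0.0008003 A
  P_R2 = I_R2² × R2 = (-0.0008003)² × 100 = 0.00006405 W
Part 4:
  Power in each resistor, P = (ΔV)²/R:
    P_R1 = (8.996 - 8.992)²/82000 = 0.0000000001926 W
    P_R2 = (8.912 - 8.992)²/100 = 0.00006405 W
    P_R3 = (8.996 - 8.996)²/3.9 = 0.000000000000009159 W
    P_R4 = (8.992 - 8.992)²/1.1 = 0.00000001542 W
    P_R5 = (9 - 8.992)²/9.1 = 0.000006936 W
    P_R6 = (8.992 - 0)²/47000 = 0.00172 W
    P_R7 = (9 - 8.992)²/62 = 0.000000985 W
    P_R8 = (9 - 8.912)²/82000 = 0.00000009439 W
    P_R9 = (9 - 8.996)²/3000 = 0.000000005256 W
    P_R10 = (9 - 0)²/510 = 0.1588 W
    P_R11 = (8.992 - 8.912)²/9100 = 0.0000007061 W
    P_R12 = (8.992 - 8.996)²/3300 = 0.000000004477 W
    P_R13 = (8.912 - 0)²/11000 = 0.00722 W
    P_R14 = (8.996 - 8.992)²/36000 = 0.0000000004387 W
  P_total = P_R1 + P_R2 + P_R3 + P_R4 + P_R5 + P_R6 + P_R7 + P_R8 + P_R9 + P_R10 + P_R11 + P_R12 + P_R13 + P_R14 = 0.1678 W

Final answers:
1. V_3 = 8.912 V
2. I_R3 = 4.846e-08 A
3. P_R2 = 6.405e-05 W
4. P_total = 0.1678 W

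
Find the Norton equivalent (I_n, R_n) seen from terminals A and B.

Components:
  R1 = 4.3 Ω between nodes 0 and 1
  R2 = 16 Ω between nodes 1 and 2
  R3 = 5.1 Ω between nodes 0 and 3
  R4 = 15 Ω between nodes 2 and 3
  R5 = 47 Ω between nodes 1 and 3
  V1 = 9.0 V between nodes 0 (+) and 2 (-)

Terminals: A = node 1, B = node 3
Find the Thévenin equivalent first; then I_n = V_th/R_th and R_n = R_th.
Step 1 — V_th is the open-circuit voltage V_A - V_B (nothing connected across the terminals).
Nodal analysis, taking node 2 as the 0 V reference.
Source V1 fixes V_0 = 9 V.
KCL at each unknown node (sum of currents leaving = 0; resistances in Ω):
  Node 1: (V_1 - 9)/4.3 + (V_1 - 0)/16 + (V_1 - V_3)/47 = 0
  Node 3: (V_3 - 9)/5.1 + (V_3 - 0)/15 + (V_3 - V_1)/47 = 0
Collecting terms (coefficients in siemens):
  0.3163·V_1 - 0.02128·V_3 = 2.093
  0.284·V_3 - 0.02128·V_1 = 1.765
Determinant D = (0.3163)(0.284) - (-0.02128)(-0.02128) = 0.08939
V_1 = [(2.093)(0.284) - (-0.02128)(1.765)]/D = 7.07 V
V_3 = [(0.3163)(1.765) - (2.093)(-0.02128)]/D = 6.743 V
V_th = V_1 - V_3 = 7.07 - 6.743 = 0.3271 V
Step 2 — R_th: zero the source — replace V1 by a short circuit (node 2 merges into node 0) — and find the resistance seen between A (node 1) and B (node 3).
Reduce the network between node 1 (A) and node 3 (B) by series/parallel combination:
  Rp1 = R1 ‖ R2 (parallel, both between nodes 0 and 1) = 1/(1/4.3 + 1/16) = 3.389 Ω
  Rp2 = R3 ‖ R4 (parallel, both between nodes 0 and 3) = 1/(1/5.1 + 1/15) = 3.806 Ω
  Rs1 = Rp1 + Rp2 (series, joined only at node 0) = 3.389 + 3.806 = 7.195 Ω
  Rp3 = R5 ‖ Rs1 (parallel, both between nodes 1 and 3) = 1/(1/47 + 1/7.195) = 6.24 Ω
R_th = 6.24 Ω
I_n = V_th/R_th = 0.3271/6.24 = 0.05242 A, and R_n = R_th = 6.24 Ω

Final answer: I_n = 0.05242 A, R_n = 6.24 Ω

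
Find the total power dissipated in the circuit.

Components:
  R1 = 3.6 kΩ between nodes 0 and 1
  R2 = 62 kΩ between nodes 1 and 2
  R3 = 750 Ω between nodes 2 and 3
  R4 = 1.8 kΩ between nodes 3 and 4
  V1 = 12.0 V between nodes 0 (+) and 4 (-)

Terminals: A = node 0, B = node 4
Nodal analysis, taking node 4 as the 0 V reference.
Source V1 fixes V_0 = 12 V.
KCL at each unknown node (sum of currents leaving = 0; resistances in Ω):
  Node 1: (V_1 - 12)/3600 + (V_1 - V_2)/62000 = 0
  Node 2: (V_2 - V_1)/62000 + (V_2 - V_3)/750 = 0
  Node 3: (V_3 - V_2)/750 + (V_3 - 0)/1800 = 0
Collecting terms (coefficients in siemens):
  0.0002939·V_1 - 0.00001613·V_2 = 0.003333
  0.001349·V_2 - 0.00001613·V_1 - 0.001333·V_3 = 0
  0.001889·V_3 - 0.001333·V_2 = 0
Solving these 3 simultaneous equations (Gaussian elimination) gives:
  V_1 = 11.37 V, V_2 = 0.449 V, V_3 = 0.3169 V
Power in each resistor, P = (ΔV)²/R:
  P_R1 = (12 - 11.37)²/3600 = 0.0001116 W
  P_R2 = (11.37 - 0.449)²/62000 = 0.001922 W
  P_R3 = (0.449 - 0.3169)²/750 = 0.00002325 W
  P_R4 = (0.3169 - 0)²/1800 = 0.00005581 W
P_total = P_R1 + P_R2 + P_R3 + P_R4 = 0.002113 W

Final answer: 0.002113 W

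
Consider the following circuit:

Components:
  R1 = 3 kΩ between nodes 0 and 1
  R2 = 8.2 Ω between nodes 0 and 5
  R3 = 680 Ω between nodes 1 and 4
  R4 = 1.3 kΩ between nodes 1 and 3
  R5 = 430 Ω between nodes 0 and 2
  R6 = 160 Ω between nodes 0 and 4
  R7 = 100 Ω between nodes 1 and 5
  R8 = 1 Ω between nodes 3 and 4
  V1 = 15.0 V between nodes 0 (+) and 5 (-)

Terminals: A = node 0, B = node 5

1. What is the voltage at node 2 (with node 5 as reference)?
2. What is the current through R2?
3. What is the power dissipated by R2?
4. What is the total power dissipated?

Nodal analysis, taking node 5 as the 0 V reference.
Source V1 fixes V_0 = 15 V.
KCL at each unknown node (sum of currents leaving = 0; resistances in Ω):
  Node 1: (V_1 - 15)/3000 + (V_1 - V_4)/680 + (V_1 - V_3)/1300 + (V_1 - 0)/100 = 0
  Node 2: (V_2 - 15)/430 = 0
  Node 3: (V_3 - V_1)/1300 + (V_3 - V_4)/1 = 0
  Node 4: (V_4 - V_1)/680 + (V_4 - 15)/160 + (V_4 - V_3)/1 = 0
Collecting terms (coefficients in siemens):
  0.01257·V_1 - 0.0007692·V_3 - 0.001471·V_4 = 0.005
  0.002326·V_2 = 0.03488
  1.001·V_3 - 0.0007692·V_1 - 1·V_4 = 0
  1.008·V_4 - 0.001471·V_1 - 1·V_3 = 0.09375
Solving these 4 simultaneous equations (Gaussian elimination) gives:
  V_1 = 2.481 V, V_2 = 15 V, V_3 = 11.69 V, V_4 = 11.7 V
Part 1:
  Read off the nodal solution: V_2 = 15 V
Part 2:
  I_R2 = (V_0 - V_5)/R2 = (15 - 0)/8.2 = 1.829 A
  Magnitude: I_R2 = 1.829 A
Part 3:
  I_R2 = (V_0 - V_5)/R2 = (15 - 0)/8.2 = 1.829 A
  P_R2 = I_R2² × R2 = (1.829)² × 8.2 = 27.44 W
Part 4:
  Power in each resistor, P = (ΔV)²/R:
    P_R1 = (15 - 2.481)²/3000 = 0.05224 W
    P_R2 = (15 - 0)²/8.2 = 27.44 W
    P_R3 = (2.481 - 11.7)²/680 = 0.1249 W
    P_R4 = (2.481 - 11.69)²/1300 = 0.06524 W
    P_R5 = (15 - 15)²/430 = 0 W
    P_R6 = (15 - 11.7)²/160 = 0.06815 W
    P_R7 = (2.481 - 0)²/100 = 0.06156 W
    P_R8 = (11.69 - 11.7)²/1 = 0.00005019 W
  P_total = P_R1 + P_R2 + P_R3 + P_R4 + P_R5 + P_R6 + P_R7 + P_R8 = 27.81 W

Final answers:
1. V_2 = 15 V
2. I_R2 = 1.829 A
3. P_R2 = 27.44 W
4. P_total = 27.81 W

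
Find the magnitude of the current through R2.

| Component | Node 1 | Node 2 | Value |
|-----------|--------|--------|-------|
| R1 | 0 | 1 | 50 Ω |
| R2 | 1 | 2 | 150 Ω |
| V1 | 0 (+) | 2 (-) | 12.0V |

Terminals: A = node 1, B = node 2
Nodal analysis, taking node 2 as the 0 V reference.
Source V1 fixes V_0 = 12 V.
KCL at each unknown node (sum of currents leaving = 0; resistances in Ω):
  Node 1: (V_1 - 12)/50 + (V_1 - 0)/150 = 0
Collecting terms: 0.02667 × V_1 = 0.24  =>  V_1 = 9 V
I_R2 = (V_1 - V_2)/R2 = (9 - 0)/150 = 0.06 A
|I_R2| = 0.06 A

Final answer: |I_R2| = 0.06 A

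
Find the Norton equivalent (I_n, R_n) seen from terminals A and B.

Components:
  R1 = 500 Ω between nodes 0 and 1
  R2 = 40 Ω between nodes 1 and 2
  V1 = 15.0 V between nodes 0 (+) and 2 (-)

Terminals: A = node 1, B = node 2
Find the Thévenin equivalent first; then I_n = V_th/R_th and R_n = R_th.
Step 1 — V_th is the open-circuit voltage V_A - V_B (nothing connected across the terminals).
Nodal analysis, taking node 2 as the 0 V reference.
Source V1 fixes V_0 = 15 V.
KCL at each unknown node (sum of currents leaving = 0; resistances in Ω):
  Node 1: (V_1 - 15)/500 + (V_1 - 0)/40 = 0
Collecting terms: 0.027 × V_1 = 0.03  =>  V_1 = 1.111 V
V_th = V_1 - V_2 = 1.111 - 0 = 1.111 V
Step 2 — R_th: zero the source — replace V1 by a short circuit (node 2 merges into node 0) — and find the resistance seen between A (node 1) and B (node 0).
Reduce the network between node 1 (A) and node 0 (B) by series/parallel combination:
  Rp1 = R1 ‖ R2 (parallel, both between nodes 0 and 1) = 1/(1/500 + 1/40) = 37.04 Ω
R_th = 37.04 Ω
I_n = V_th/R_th = 1.111/37.04 = 0.03 A, and R_n = R_th = 37.04 Ω

Final answer: I_n = 0.03 A, R_n = 37.04 Ω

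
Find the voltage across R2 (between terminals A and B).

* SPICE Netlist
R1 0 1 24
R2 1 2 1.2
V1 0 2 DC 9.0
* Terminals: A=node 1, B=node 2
R1 and R2 are in series across V1 (node 0 → node 1 → node 2), and the output A–B is taken across R2, so this is a voltage divider.
Series current: I = V1/(R1 + R2) = 9/(24 + 1.2) = 9/25.2 = 0.3571 A
V_R2 = I × R2 = V1 × R2/(R1 + R2) = 9 × 1.2/25.2 = 0.4286 V

Final answer: 0.4286 V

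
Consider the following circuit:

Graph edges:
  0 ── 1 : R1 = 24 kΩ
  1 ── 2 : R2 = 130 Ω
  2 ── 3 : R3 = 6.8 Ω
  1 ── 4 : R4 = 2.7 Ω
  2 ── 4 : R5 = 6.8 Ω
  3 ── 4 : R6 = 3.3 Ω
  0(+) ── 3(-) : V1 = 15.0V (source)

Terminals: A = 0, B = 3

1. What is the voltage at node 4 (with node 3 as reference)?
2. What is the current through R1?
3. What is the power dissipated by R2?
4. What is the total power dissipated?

Nodal analysis, taking node 3 as the 0 V reference.
Source V1 fixes V_0 = 15 V.
KCL at each unknown node (sum of currents leaving = 0; resistances in Ω):
  Node 1: (V_1 - 15)/24000 + (V_1 - V_2)/130 + (V_1 - V_4)/2.7 = 0
  Node 2: (V_2 - V_1)/130 + (V_2 - 0)/6.8 + (V_2 - V_4)/6.8 = 0
  Node 4: (V_4 - V_1)/2.7 + (V_4 - V_2)/6.8 + (V_4 - 0)/3.3 = 0
Collecting terms (coefficients in siemens):
  0.3781·V_1 - 0.007692·V_2 - 0.3704·V_4 = 0.000625
  0.3018·V_2 - 0.007692·V_1 - 0.1471·V_4 = 0
  0.8205·V_4 - 0.3704·V_1 - 0.1471·V_2 = 0
Solving these 3 simultaneous equations (Gaussian elimination) gives:
  V_1 = 0.003272 V, V_2 = 0.0008801 V, V_4 = 0.001635 V
Part 1:
  Read off the nodal solution: V_4 = 0.001635 V
Part 2:
  I_R1 = (V_0 - V_1)/R1 = (15 - 0.003272)/24000 = 0.0006249 A
  Magnitude: I_R1 = 0.0006249 A
Part 3:
  I_R2 = (V_1 - V_2)/R2 = (0.003272 - 0.0008801)/130 = 0.0000184 A
  P_R2 = I_R2² × R2 = (0.0000184)² × 130 = 0.00000004403 W
Part 4:
  Power in each resistor, P = (ΔV)²/R:
    P_R1 = (15 - 0.003272)²/24000 = 0.009371 W
    P_R2 = (0.003272 - 0.0008801)²/130 = 0.00000004403 W
    P_R3 = (0.0008801 - 0)²/6.8 = 0.0000001139 W
    P_R4 = (0.003272 - 0.001635)²/2.7 = 0.000000993 W
    P_R5 = (0.0008801 - 0.001635)²/6.8 = 0.00000008381 W
    P_R6 = (0 - 0.001635)²/3.3 = 0.00000081 W
  P_total = P_R1 + P_R2 + P_R3 + P_R4 + P_R5 + P_R6 = 0.009373 W

Final answers:
1. V_4 = 0.001635 V
2. I_R1 = 0.0006249 A
3. P_R2 = 4.403e-08 W
4. P_total = 0.009373 W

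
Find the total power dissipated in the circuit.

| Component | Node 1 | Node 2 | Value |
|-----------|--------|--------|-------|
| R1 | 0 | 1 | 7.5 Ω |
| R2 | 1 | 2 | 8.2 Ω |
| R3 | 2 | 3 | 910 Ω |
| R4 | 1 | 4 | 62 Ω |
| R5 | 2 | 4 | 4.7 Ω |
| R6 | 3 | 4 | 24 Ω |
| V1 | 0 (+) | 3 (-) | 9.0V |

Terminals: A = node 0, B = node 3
Nodal analysis, taking node 3 as the 0 V reference.
Source V1 fixes V_0 = 9 V.
KCL at each unknown node (sum of currents leaving = 0; resistances in Ω):
  Node 1: (V_1 - 9)/7.5 + (V_1 - V_2)/8.2 + (V_1 - V_4)/62 = 0
  Node 2: (V_2 - V_1)/8.2 + (V_2 - 0)/910 + (V_2 - V_4)/4.7 = 0
  Node 4: (V_4 - V_1)/62 + (V_4 - V_2)/4.7 + (V_4 - 0)/24 = 0
Collecting terms (coefficients in siemens):
  0.2714·V_1 - 0.122·V_2 - 0.01613·V_4 = 1.2
  0.3358·V_2 - 0.122·V_1 - 0.2128·V_4 = 0
  0.2706·V_4 - 0.01613·V_1 - 0.2128·V_2 = 0
Solving these 3 simultaneous equations (Gaussian elimination) gives:
  V_1 = 7.368 V, V_2 = 5.887 V, V_4 = 5.069 V
Power in each resistor, P = (ΔV)²/R:
  P_R1 = (9 - 7.368)²/7.5 = 0.3553 W
  P_R2 = (7.368 - 5.887)²/8.2 = 0.2674 W
  P_R3 = (5.887 - 0)²/910 = 0.03808 W
  P_R4 = (7.368 - 5.069)²/62 = 0.08525 W
  P_R5 = (5.887 - 5.069)²/4.7 = 0.1425 W
  P_R6 = (0 - 5.069)²/24 = 1.07 W
P_total = P_R1 + P_R2 + P_R3 + P_R4 + P_R5 + P_R6 = 1.959 W

Final answer: 1.959 W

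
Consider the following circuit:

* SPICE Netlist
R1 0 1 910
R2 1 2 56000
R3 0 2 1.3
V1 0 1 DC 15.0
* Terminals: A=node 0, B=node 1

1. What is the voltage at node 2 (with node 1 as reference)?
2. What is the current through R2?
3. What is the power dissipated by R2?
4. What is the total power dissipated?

Nodal analysis, taking node 1 as the 0 V reference.
Source V1 fixes V_0 = 15 V.
KCL at each unknown node (sum of currents leaving = 0; resistances in Ω):
  Node 2: (V_2 - 0)/56000 + (V_2 - 15)/1.3 = 0
Collecting terms: 0.7692 × V_2 = 11.54  =>  V_2 = 15 V
Part 1:
  Read off the nodal solution: V_2 = 15 V
Part 2:
  I_R2 = (V_1 - V_2)/R2 = (0 - 15)/56000 = -0.0002679 A
  Magnitude: I_R2 = 0.0002679 A
Part 3:
  I_R2 = (V_1 - V_2)/R2 = (0 - 15)/56000 = -0.0002679 A
  P_R2 = I_R2² × R2 = (-0.0002679)² × 56000 = 0.004018 W
Part 4:
  Power in each resistor, P = (ΔV)²/R:
    P_R1 = (15 - 0)²/910 = 0.2473 W
    P_R2 = (0 - 15)²/56000 = 0.004018 W
    P_R3 = (15 - 15)²/1.3 = 0.00000009327 W
  P_total = P_R1 + P_R2 + P_R3 = 0.2513 W

Final answers:
1. V_2 = 15 V
2. I_R2 = 0.0002679 A
3. P_R2 = 0.004018 W
4. P_total = 0.2513 W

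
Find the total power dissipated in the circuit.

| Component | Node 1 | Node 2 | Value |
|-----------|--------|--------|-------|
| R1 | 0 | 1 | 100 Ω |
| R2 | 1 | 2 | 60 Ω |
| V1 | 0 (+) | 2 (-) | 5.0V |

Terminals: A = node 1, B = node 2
Nodal analysis, taking node 2 as the 0 V reference.
Source V1 fixes V_0 = 5 V.
KCL at each unknown node (sum of currents leaving = 0; resistances in Ω):
  Node 1: (V_1 - 5)/100 + (V_1 - 0)/60 = 0
Collecting terms: 0.02667 × V_1 = 0.05  =>  V_1 = 1.875 V
Power in each resistor, P = (ΔV)²/R:
  P_R1 = (5 - 1.875)²/100 = 0.09766 W
  P_R2 = (1.875 - 0)²/60 = 0.05859 W
P_total = P_R1 + P_R2 = 0.1562 W

Final answer: 0.1562 W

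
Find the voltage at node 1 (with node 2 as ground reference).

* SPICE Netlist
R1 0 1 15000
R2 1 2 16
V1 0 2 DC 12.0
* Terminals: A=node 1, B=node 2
Nodal analysis, taking node 2 as the 0 V reference.
Source V1 fixes V_0 = 12 V.
KCL at each unknown node (sum of currents leaving = 0; resistances in Ω):
  Node 1: (V_1 - 12)/15000 + (V_1 - 0)/16 = 0
Collecting terms: 0.06257 × V_1 = 0.0008  =>  V_1 = 0.01279 V
The requested potential is V_1 = 0.01279 V.

Final answer: V_1 = 0.01279 V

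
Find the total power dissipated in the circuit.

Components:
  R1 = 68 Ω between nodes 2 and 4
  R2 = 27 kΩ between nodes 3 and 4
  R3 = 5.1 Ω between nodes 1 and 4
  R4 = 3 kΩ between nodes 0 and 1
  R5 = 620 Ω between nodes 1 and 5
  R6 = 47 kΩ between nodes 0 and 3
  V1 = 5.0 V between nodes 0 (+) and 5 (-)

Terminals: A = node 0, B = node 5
Nodal analysis, taking node 5 as the 0 V reference.
Source V1 fixes V_0 = 5 V.
KCL at each unknown node (sum of currents leaving = 0; resistances in Ω):
  Node 1: (V_1 - V_4)/5.1 + (V_1 - 5)/3000 + (V_1 - 0)/620 = 0
  Node 2: (V_2 - V_4)/68 = 0
  Node 3: (V_3 - V_4)/27000 + (V_3 - 5)/47000 = 0
  Node 4: (V_4 - V_2)/68 + (V_4 - V_3)/27000 + (V_4 - V_1)/5.1 = 0
Collecting terms (coefficients in siemens):
  0.198·V_1 - 0.1961·V_4 = 0.001667
  0.01471·V_2 - 0.01471·V_4 = 0
  0.00005831·V_3 - 0.00003704·V_4 = 0.0001064
  0.2108·V_4 - 0.1961·V_1 - 0.01471·V_2 - 0.00003704·V_3 = 0
Solving these 4 simultaneous equations (Gaussian elimination) gives:
  V_1 = 0.8849 V, V_2 = 0.8852 V, V_3 = 2.387 V, V_4 = 0.8852 V
Power in each resistor, P = (ΔV)²/R:
  P_R1 = (0.8852 - 0.8852)²/68 = 0 W
  P_R2 = (2.387 - 0.8852)²/27000 = 0.00008348 W
  P_R3 = (0.8849 - 0.8852)²/5.1 = 0.00000001577 W
  P_R4 = (5 - 0.8849)²/3000 = 0.005645 W
  P_R5 = (0.8849 - 0)²/620 = 0.001263 W
  P_R6 = (5 - 2.387)²/47000 = 0.0001453 W
P_total = P_R1 + P_R2 + P_R3 + P_R4 + P_R5 + P_R6 = 0.007136 W

Final answer: 0.007136 W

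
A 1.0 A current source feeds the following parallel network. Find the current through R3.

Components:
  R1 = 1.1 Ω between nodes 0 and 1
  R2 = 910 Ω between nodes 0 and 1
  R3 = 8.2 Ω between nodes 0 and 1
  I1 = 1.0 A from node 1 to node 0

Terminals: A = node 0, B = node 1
All resistors sit directly between nodes 0 and 1, so they are in parallel and share one voltage V; the full source current 1 A splits among them.
1/R_par = 1/1.1 + 1/910 + 1/8.2 = 1.032 S  =>  R_par = 0.9689 Ω
V = I × R_par = 1 × 0.9689 = 0.9689 V
I_R3 = V/R3 = 0.9689/8.2 = 0.1182 A

Final answer: 0.1182 A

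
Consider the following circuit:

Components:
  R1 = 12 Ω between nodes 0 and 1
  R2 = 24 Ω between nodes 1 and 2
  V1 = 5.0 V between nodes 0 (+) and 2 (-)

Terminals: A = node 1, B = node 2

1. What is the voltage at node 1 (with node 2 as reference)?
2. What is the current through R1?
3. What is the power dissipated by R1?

Nodal analysis, taking node 2 as the 0 V reference.
Source V1 fixes V_0 = 5 V.
KCL at each unknown node (sum of currents leaving = 0; resistances in Ω):
  Node 1: (V_1 - 5)/12 + (V_1 - 0)/24 = 0
Collecting terms: 0.125 × V_1 = 0.4167  =>  V_1 = 3.333 V
Part 1:
  Read off the nodal solution: V_1 = 3.333 V
Part 2:
  I_R1 = (V_0 - V_1)/R1 = (5 - 3.333)/12 = 0.1389 A
  Magnitude: I_R1 = 0.1389 A
Part 3:
  I_R1 = (V_0 - V_1)/R1 = (5 - 3.333)/12 = 0.1389 A
  P_R1 = I_R1² × R1 = (0.1389)² × 12 = 0.2315 W

Final answers:
1. V_1 = 3.333 V
2. I_R1 = 0.1389 A
3. P_R1 = 0.2315 W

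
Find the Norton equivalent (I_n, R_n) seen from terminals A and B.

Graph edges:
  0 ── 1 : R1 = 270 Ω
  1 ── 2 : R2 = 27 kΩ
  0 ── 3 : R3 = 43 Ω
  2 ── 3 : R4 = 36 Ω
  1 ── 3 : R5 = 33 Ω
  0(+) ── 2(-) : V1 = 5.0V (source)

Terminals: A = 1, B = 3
Find the Thévenin equivalent first; then I_n = V_th/R_th and R_n = R_th.
Step 1 — V_th is the open-circuit voltage V_A - V_B (nothing connected across the terminals).
Nodal analysis, taking node 2 as the 0 V reference.
Source V1 fixes V_0 = 5 V.
KCL at each unknown node (sum of currents leaving = 0; resistances in Ω):
  Node 1: (V_1 - 5)/270 + (V_1 - 0)/27000 + (V_1 - V_3)/33 = 0
  Node 3: (V_3 - 5)/43 + (V_3 - 0)/36 + (V_3 - V_1)/33 = 0
Collecting terms (coefficients in siemens):
  0.03404·V_1 - 0.0303·V_3 = 0.01852
  0.08134·V_3 - 0.0303·V_1 = 0.1163
Determinant D = (0.03404)(0.08134) - (-0.0303)(-0.0303) = 0.001851
V_1 = [(0.01852)(0.08134) - (-0.0303)(0.1163)]/D = 2.718 V
V_3 = [(0.03404)(0.1163) - (0.01852)(-0.0303)]/D = 2.442 V
V_th = V_1 - V_3 = 2.718 - 2.442 = 0.2756 V
Step 2 — R_th: zero the source — replace V1 by a short circuit (node 2 merges into node 0) — and find the resistance seen between A (node 1) and B (node 3).
Reduce the network between node 1 (A) and node 3 (B) by series/parallel combination:
  Rp1 = R1 ‖ R2 (parallel, both between nodes 0 and 1) = 1/(1/270 + 1/27000) = 267.3 Ω
  Rp2 = R3 ‖ R4 (parallel, both between nodes 0 and 3) = 1/(1/43 + 1/36) = 19.59 Ω
  Rs1 = Rp1 + Rp2 (series, joined only at node 0) = 267.3 + 19.59 = 286.9 Ω
  Rp3 = R5 ‖ Rs1 (parallel, both between nodes 1 and 3) = 1/(1/33 + 1/286.9) = 29.6 Ω
R_th = 29.6 Ω
I_n = V_th/R_th = 0.2756/29.6 = 0.009313 A, and R_n = R_th = 29.6 Ω

Final answer: I_n = 0.009313 A, R_n = 29.6 Ω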